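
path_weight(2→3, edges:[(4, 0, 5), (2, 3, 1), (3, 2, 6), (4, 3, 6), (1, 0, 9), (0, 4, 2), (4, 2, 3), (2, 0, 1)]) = 1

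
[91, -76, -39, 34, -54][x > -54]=[91, -39, 34]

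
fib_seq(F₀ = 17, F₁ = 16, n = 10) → [17, 16, 33, 49, 82, 131, 213, 344, 557, 901]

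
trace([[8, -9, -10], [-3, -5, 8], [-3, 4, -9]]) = -6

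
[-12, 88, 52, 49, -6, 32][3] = 49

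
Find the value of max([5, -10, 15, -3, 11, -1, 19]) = 19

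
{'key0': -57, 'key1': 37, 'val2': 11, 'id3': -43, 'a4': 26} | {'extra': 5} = {'key0': -57, 'key1': 37, 'val2': 11, 'id3': -43, 'a4': 26, 'extra': 5}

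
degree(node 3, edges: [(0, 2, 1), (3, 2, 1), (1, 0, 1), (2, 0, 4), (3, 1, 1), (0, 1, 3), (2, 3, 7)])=incident: (3,2), (3,1), (2,3)
= 3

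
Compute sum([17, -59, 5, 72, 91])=17 + (-59) + 5 + 72 + 91
= 126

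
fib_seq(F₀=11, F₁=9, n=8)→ F_2 = F_1 + F_0 = 20
F_3 = F_2 + F_1 = 29
F_4 = F_3 + F_2 = 49
...
= [11, 9, 20, 29, 49, 78, 127, 205]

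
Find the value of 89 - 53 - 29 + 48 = 55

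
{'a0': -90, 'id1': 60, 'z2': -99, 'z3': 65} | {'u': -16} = {'a0': -90, 'id1': 60, 'z2': -99, 'z3': 65, 'u': -16}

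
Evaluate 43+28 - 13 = 58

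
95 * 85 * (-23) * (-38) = 7057550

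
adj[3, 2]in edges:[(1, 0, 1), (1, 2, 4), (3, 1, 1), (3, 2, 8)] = 8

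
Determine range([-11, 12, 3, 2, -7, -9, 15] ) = 26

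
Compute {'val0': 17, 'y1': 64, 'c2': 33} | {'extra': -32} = {'val0': 17, 'y1': 64, 'c2': 33, 'extra': -32}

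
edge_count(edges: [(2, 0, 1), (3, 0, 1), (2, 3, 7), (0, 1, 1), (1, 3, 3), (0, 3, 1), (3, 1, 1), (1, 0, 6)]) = 8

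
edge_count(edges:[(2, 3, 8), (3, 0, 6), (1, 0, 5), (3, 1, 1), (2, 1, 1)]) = 5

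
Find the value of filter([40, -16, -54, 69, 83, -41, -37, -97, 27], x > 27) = keep x where x > 27: 40✓, -16✗, -54✗, 69✓, 83✓, -41✗, -37✗, -97✗, 27✗
= [40, 69, 83]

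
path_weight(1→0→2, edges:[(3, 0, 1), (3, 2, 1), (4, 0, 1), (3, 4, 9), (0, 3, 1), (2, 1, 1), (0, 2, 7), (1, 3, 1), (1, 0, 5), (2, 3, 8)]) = w(1→0)=5 + w(0→2)=7
= 12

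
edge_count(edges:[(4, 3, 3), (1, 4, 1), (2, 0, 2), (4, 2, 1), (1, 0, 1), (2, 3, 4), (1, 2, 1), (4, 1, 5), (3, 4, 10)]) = 9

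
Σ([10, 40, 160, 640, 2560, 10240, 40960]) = 54610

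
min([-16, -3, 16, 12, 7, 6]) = -16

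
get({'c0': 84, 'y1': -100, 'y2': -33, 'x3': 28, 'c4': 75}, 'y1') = -100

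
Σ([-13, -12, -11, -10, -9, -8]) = -63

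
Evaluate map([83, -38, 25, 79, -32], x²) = [6889, 1444, 625, 6241, 1024]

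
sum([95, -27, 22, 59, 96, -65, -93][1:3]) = -5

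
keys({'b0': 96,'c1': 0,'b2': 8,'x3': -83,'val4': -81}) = ['b0', 'c1', 'b2', 'x3', 'val4']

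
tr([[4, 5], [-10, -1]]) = diagonal: 4 + (-1)
= 3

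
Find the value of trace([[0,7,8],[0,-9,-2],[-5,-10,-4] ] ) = -13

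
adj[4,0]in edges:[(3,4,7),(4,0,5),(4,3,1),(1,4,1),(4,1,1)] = 5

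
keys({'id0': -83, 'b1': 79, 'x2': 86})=['id0', 'b1', 'x2']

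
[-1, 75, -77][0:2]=[-1, 75]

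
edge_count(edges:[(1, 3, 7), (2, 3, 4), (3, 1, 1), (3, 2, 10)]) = 4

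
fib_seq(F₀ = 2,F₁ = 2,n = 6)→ F_2 = F_1 + F_0 = 4
F_3 = F_2 + F_1 = 6
F_4 = F_3 + F_2 = 10
...
= [2, 2, 4, 6, 10, 16]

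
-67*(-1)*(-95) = -6365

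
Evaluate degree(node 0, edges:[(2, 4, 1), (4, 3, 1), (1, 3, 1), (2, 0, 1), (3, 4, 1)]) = 1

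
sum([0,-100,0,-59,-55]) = -214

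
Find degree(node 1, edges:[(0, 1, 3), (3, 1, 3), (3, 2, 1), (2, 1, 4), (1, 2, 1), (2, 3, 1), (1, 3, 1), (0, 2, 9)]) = 5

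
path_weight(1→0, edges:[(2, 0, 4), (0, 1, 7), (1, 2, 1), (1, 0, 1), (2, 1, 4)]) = 1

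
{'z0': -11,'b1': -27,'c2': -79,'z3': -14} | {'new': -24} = {'z0': -11, 'b1': -27, 'c2': -79, 'z3': -14, 'new': -24}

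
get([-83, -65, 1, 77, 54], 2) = 1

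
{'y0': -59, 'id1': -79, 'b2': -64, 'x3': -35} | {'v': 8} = {'y0': -59, 'id1': -79, 'b2': -64, 'x3': -35, 'v': 8}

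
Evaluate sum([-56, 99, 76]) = (-56) + 99 + 76
= 119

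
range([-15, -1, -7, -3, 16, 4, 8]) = 31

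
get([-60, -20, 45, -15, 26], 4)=26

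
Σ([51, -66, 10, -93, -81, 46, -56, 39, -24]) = 51 + (-66) + 10 + (-93) + (-81) + 46 + (-56) + 39 + (-24)
= -174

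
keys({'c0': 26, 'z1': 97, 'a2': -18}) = ['c0', 'z1', 'a2']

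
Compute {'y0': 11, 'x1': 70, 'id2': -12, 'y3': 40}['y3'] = 40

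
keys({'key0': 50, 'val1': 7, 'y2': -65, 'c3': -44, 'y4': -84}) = ['key0', 'val1', 'y2', 'c3', 'y4']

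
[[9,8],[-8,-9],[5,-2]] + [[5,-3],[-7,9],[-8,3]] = [[14, 5], [-15, 0], [-3, 1]]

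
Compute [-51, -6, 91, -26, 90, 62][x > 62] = keep x where x > 62: -51✗, -6✗, 91✓, -26✗, 90✓, 62✗
= [91, 90]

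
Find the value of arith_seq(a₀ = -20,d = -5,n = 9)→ [-20, -25, -30, -35, -40, -45, -50, -55, -60]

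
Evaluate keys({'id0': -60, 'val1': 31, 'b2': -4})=['id0', 'val1', 'b2']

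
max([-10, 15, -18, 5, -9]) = 15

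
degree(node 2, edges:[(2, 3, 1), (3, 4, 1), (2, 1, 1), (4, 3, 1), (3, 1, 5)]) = 2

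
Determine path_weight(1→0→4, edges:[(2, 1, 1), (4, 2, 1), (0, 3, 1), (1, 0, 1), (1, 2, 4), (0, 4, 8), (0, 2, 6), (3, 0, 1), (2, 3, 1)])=9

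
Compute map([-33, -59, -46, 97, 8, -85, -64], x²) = (-33)²=1089, (-59)²=3481, (-46)²=2116, (97)²=9409, (8)²=64, (-85)²=7225, (-64)²=4096
= [1089, 3481, 2116, 9409, 64, 7225, 4096]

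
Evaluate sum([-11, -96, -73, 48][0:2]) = slice → [-11, -96]
(-11) + (-96)
= -107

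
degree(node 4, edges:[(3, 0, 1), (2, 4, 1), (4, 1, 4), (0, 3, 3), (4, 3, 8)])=3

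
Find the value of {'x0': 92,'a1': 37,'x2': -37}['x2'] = -37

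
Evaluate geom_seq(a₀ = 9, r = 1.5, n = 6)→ [9.0, 13.5, 20.25, 30.375, 45.5625, 68.34375]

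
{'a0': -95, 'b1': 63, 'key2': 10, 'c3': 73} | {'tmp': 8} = {'a0': -95, 'b1': 63, 'key2': 10, 'c3': 73, 'tmp': 8}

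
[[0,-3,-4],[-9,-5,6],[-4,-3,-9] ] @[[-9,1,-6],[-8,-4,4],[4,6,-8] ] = C[0][0] = (0)*(-9) + (-3)*(-8) + (-4)*(4) = 8
C[0][1] = (0)*(1) + (-3)*(-4) + (-4)*(6) = -12
C[0][2] = (0)*(-6) + (-3)*(4) + (-4)*(-8) = 20
C[1][0] = (-9)*(-9) + (-5)*(-8) + (6)*(4) = 145
C[1][1] = (-9)*(1) + (-5)*(-4) + (6)*(6) = 47
C[1][2] = (-9)*(-6) + (-5)*(4) + (6)*(-8) = -14
... (3 more cells)
= [[8, -12, 20], [145, 47, -14], [24, -46, 84]]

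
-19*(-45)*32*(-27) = -738720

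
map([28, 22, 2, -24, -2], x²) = (28)²=784, (22)²=484, (2)²=4, (-24)²=576, (-2)²=4
= [784, 484, 4, 576, 4]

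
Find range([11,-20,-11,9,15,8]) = 35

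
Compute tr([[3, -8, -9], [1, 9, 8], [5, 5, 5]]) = 17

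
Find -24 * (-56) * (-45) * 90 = -5443200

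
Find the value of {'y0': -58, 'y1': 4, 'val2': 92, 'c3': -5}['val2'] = 92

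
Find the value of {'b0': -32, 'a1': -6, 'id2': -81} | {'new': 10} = {'b0': -32, 'a1': -6, 'id2': -81, 'new': 10}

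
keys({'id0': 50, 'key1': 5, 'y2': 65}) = ['id0', 'key1', 'y2']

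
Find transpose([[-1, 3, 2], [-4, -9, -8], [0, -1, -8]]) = [[-1, -4, 0], [3, -9, -1], [2, -8, -8]]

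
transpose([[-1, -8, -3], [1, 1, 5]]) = [[-1, 1], [-8, 1], [-3, 5]]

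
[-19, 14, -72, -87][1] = 14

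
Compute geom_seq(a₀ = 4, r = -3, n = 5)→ a_0 = 4*(-3)^0 = 4
a_1 = 4*(-3)^1 = -12
a_2 = 4*(-3)^2 = 36
...
= [4, -12, 36, -108, 324]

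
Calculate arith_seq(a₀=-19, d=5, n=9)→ [-19, -14, -9, -4, 1, 6, 11, 16, 21]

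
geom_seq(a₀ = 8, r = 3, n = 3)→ a_0 = 8*3^0 = 8
a_1 = 8*3^1 = 24
a_2 = 8*3^2 = 72
= [8, 24, 72]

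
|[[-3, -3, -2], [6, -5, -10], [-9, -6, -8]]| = (1)*(-3)*det([[-5, -10], [-6, -8]]) + (-1)*(-3)*det([[6, -10], [-9, -8]]) + (1)*(-2)*det([[6, -5], [-9, -6]])
= 60 + -414 + 162
= -192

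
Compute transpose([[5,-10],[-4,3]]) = [[5, -4], [-10, 3]]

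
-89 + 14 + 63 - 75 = -87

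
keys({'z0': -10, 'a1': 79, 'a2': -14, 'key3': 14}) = ['z0', 'a1', 'a2', 'key3']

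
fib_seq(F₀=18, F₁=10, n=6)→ [18, 10, 28, 38, 66, 104]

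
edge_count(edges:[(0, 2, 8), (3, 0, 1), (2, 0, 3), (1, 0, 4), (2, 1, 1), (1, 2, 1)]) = 6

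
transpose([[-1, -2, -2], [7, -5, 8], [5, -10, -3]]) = [[-1, 7, 5], [-2, -5, -10], [-2, 8, -3]]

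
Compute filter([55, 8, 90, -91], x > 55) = keep x where x > 55: 55✗, 8✗, 90✓, -91✗
= [90]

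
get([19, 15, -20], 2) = -20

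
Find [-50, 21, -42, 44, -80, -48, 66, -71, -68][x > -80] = keep x where x > -80: -50✓, 21✓, -42✓, 44✓, -80✗, -48✓, 66✓, -71✓, -68✓
= [-50, 21, -42, 44, -48, 66, -71, -68]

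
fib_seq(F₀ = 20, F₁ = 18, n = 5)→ [20, 18, 38, 56, 94]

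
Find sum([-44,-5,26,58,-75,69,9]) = (-44) + (-5) + 26 + 58 + (-75) + 69 + 9
= 38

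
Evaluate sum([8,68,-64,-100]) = -88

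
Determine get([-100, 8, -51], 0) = -100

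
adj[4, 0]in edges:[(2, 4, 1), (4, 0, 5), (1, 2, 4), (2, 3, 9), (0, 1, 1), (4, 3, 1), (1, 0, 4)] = 5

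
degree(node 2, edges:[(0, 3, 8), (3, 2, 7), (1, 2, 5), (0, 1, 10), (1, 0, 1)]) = 2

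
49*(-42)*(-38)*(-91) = -7116564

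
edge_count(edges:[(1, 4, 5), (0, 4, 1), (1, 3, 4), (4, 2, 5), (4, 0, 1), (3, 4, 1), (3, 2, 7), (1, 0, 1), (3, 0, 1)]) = 9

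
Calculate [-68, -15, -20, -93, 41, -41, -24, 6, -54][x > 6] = [41]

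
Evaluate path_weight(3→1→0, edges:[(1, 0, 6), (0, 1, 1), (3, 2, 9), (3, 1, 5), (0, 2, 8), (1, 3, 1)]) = 11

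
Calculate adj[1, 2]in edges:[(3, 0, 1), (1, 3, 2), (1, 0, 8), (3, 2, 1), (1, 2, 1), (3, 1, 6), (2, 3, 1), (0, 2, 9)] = 1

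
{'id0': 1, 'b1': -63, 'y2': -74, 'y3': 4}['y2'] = -74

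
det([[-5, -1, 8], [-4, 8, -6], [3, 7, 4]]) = -784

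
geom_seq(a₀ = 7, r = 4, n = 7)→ [7, 28, 112, 448, 1792, 7168, 28672]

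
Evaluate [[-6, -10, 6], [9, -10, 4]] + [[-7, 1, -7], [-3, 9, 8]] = [[-13, -9, -1], [6, -1, 12]]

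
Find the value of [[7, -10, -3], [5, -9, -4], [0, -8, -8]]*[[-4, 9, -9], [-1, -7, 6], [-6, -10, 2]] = [[0, 163, -129], [13, 148, -107], [56, 136, -64]]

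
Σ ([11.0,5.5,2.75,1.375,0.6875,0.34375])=21.65625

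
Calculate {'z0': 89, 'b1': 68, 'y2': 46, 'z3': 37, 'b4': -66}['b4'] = -66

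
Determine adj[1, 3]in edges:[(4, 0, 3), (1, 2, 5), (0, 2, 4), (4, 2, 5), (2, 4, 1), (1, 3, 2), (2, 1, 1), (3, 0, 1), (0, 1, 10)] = 2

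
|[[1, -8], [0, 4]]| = 4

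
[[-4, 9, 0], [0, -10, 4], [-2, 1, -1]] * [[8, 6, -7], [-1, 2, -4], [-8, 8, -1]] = C[0][0] = (-4)*(8) + (9)*(-1) + (0)*(-8) = -41
C[0][1] = (-4)*(6) + (9)*(2) + (0)*(8) = -6
C[0][2] = (-4)*(-7) + (9)*(-4) + (0)*(-1) = -8
C[1][0] = (0)*(8) + (-10)*(-1) + (4)*(-8) = -22
C[1][1] = (0)*(6) + (-10)*(2) + (4)*(8) = 12
C[1][2] = (0)*(-7) + (-10)*(-4) + (4)*(-1) = 36
... (3 more cells)
= [[-41, -6, -8], [-22, 12, 36], [-9, -18, 11]]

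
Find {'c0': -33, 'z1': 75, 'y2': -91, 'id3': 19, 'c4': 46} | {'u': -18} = {'c0': -33, 'z1': 75, 'y2': -91, 'id3': 19, 'c4': 46, 'u': -18}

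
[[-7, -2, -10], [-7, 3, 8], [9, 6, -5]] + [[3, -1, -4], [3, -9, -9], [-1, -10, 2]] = [[-4, -3, -14], [-4, -6, -1], [8, -4, -3]]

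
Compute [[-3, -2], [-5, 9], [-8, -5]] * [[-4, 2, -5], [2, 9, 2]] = [[8, -24, 11], [38, 71, 43], [22, -61, 30]]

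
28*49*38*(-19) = -990584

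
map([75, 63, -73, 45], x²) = (75)²=5625, (63)²=3969, (-73)²=5329, (45)²=2025
= [5625, 3969, 5329, 2025]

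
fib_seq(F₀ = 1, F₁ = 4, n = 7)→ [1, 4, 5, 9, 14, 23, 37]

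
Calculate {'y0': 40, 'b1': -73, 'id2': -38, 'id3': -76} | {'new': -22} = {'y0': 40, 'b1': -73, 'id2': -38, 'id3': -76, 'new': -22}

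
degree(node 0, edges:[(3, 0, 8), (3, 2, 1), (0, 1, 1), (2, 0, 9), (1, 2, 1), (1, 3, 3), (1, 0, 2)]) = 4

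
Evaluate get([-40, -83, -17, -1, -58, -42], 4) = -58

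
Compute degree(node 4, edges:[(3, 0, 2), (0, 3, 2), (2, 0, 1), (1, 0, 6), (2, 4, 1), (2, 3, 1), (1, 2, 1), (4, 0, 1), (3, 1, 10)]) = 2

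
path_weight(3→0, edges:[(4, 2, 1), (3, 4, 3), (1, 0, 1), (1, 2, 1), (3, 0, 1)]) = w(3→0)=1
= 1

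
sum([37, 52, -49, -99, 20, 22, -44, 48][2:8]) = -102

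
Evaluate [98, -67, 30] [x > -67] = keep x where x > -67: 98✓, -67✗, 30✓
= [98, 30]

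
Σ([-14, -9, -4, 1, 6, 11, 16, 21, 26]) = (-14) + (-9) + (-4) + 1 + 6 + 11 + 16 + 21 + 26
= 54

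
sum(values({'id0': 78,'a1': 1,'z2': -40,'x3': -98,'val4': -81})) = 78 + 1 + (-40) + (-98) + (-81)
= -140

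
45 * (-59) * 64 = -169920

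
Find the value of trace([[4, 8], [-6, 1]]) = 5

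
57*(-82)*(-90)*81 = 34073460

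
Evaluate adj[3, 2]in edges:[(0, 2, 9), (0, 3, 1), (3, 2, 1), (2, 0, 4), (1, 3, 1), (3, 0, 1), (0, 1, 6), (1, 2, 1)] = 1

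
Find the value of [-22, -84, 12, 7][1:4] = [-84, 12, 7]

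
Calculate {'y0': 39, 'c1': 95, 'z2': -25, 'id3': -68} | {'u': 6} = {'y0': 39, 'c1': 95, 'z2': -25, 'id3': -68, 'u': 6}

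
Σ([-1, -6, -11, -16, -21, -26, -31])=(-1) + (-6) + (-11) + (-16) + (-21) + (-26) + (-31)
= -112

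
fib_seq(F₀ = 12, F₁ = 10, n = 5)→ F_2 = F_1 + F_0 = 22
F_3 = F_2 + F_1 = 32
F_4 = F_3 + F_2 = 54
= [12, 10, 22, 32, 54]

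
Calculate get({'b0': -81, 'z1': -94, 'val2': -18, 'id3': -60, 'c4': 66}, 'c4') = 66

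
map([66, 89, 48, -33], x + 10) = 66+10=76, 89+10=99, 48+10=58, -33+10=-23
= [76, 99, 58, -23]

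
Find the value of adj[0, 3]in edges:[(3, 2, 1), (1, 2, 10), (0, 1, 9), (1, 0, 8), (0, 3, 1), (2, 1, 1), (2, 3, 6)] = 1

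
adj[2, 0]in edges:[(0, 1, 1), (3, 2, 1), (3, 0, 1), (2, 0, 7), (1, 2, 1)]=7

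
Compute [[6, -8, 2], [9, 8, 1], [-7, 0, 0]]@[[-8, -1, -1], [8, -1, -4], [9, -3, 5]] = C[0][0] = (6)*(-8) + (-8)*(8) + (2)*(9) = -94
C[0][1] = (6)*(-1) + (-8)*(-1) + (2)*(-3) = -4
C[0][2] = (6)*(-1) + (-8)*(-4) + (2)*(5) = 36
C[1][0] = (9)*(-8) + (8)*(8) + (1)*(9) = 1
C[1][1] = (9)*(-1) + (8)*(-1) + (1)*(-3) = -20
C[1][2] = (9)*(-1) + (8)*(-4) + (1)*(5) = -36
... (3 more cells)
= [[-94, -4, 36], [1, -20, -36], [56, 7, 7]]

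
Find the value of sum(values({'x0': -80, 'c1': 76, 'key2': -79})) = -83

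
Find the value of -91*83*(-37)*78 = 21797958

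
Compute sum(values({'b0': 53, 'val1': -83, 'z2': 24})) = -6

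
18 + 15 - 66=-33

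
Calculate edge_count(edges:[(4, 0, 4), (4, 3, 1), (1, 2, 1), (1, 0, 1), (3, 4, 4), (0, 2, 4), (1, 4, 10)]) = 7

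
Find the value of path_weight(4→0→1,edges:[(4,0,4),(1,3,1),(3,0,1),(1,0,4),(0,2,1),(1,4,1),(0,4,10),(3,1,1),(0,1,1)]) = 5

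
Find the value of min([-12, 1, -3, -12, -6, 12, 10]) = -12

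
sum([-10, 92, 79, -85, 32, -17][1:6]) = 101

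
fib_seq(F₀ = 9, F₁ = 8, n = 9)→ F_2 = F_1 + F_0 = 17
F_3 = F_2 + F_1 = 25
F_4 = F_3 + F_2 = 42
...
= [9, 8, 17, 25, 42, 67, 109, 176, 285]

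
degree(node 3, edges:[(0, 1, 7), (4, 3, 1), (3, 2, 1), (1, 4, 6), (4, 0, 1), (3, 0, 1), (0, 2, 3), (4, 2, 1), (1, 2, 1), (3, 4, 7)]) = incident: (4,3), (3,2), (3,0), (3,4)
= 4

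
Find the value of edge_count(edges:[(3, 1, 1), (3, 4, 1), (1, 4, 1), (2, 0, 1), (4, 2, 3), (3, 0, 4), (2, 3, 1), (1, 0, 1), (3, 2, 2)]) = 9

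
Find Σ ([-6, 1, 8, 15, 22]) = (-6) + 1 + 8 + 15 + 22
= 40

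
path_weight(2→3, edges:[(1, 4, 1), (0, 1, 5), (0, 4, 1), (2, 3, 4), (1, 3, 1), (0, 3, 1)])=4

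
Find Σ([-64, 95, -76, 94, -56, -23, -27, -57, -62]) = (-64) + 95 + (-76) + 94 + (-56) + (-23) + (-27) + (-57) + (-62)
= -176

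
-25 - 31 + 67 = 11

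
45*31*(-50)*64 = -4464000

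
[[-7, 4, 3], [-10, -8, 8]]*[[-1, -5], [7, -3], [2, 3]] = [[41, 32], [-30, 98]]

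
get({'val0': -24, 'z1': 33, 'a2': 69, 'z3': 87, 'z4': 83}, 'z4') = 83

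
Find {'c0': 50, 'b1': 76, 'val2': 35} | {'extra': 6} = {'c0': 50, 'b1': 76, 'val2': 35, 'extra': 6}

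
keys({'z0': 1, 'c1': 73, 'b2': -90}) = ['z0', 'c1', 'b2']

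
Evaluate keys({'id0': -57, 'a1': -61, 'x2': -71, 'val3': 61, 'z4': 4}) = ['id0', 'a1', 'x2', 'val3', 'z4']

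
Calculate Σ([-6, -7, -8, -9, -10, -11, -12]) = (-6) + (-7) + (-8) + (-9) + (-10) + (-11) + (-12)
= -63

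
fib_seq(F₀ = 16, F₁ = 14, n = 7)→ [16, 14, 30, 44, 74, 118, 192]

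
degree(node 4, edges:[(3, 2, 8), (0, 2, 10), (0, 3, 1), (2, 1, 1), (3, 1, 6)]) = 0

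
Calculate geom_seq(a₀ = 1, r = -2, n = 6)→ [1, -2, 4, -8, 16, -32]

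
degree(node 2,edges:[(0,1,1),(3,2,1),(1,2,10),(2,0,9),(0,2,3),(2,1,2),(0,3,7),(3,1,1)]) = 5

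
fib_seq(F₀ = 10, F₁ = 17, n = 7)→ [10, 17, 27, 44, 71, 115, 186]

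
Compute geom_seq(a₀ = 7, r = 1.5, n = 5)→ a_0 = 7*1.5^0 = 7.0
a_1 = 7*1.5^1 = 10.5
a_2 = 7*1.5^2 = 15.75
...
= [7.0, 10.5, 15.75, 23.625, 35.4375]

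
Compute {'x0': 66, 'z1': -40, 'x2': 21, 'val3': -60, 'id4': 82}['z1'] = -40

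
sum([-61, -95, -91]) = (-61) + (-95) + (-91)
= -247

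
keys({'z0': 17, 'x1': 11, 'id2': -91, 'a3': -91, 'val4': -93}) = ['z0', 'x1', 'id2', 'a3', 'val4']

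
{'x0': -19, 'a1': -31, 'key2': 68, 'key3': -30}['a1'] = -31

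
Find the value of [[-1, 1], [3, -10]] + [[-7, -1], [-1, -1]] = [[-8, 0], [2, -11]]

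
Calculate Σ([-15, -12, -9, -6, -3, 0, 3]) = -42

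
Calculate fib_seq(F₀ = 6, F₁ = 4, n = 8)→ [6, 4, 10, 14, 24, 38, 62, 100]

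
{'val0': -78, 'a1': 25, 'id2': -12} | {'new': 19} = {'val0': -78, 'a1': 25, 'id2': -12, 'new': 19}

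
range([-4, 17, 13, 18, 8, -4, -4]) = 22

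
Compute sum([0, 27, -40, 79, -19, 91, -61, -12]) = 0 + 27 + (-40) + 79 + (-19) + 91 + (-61) + (-12)
= 65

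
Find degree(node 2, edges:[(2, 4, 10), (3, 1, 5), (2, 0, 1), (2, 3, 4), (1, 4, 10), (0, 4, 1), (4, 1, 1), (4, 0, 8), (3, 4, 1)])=3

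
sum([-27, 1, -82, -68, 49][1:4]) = -149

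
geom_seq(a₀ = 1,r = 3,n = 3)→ a_0 = 1*3^0 = 1
a_1 = 1*3^1 = 3
a_2 = 1*3^2 = 9
= [1, 3, 9]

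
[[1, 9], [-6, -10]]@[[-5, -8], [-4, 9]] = [[-41, 73], [70, -42]]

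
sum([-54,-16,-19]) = (-54) + (-16) + (-19)
= -89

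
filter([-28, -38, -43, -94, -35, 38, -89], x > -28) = [38]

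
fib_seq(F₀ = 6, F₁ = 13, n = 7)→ [6, 13, 19, 32, 51, 83, 134]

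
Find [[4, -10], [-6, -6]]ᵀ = [[4, -6], [-10, -6]]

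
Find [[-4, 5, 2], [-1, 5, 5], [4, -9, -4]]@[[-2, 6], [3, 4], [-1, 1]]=C[0][0] = (-4)*(-2) + (5)*(3) + (2)*(-1) = 21
C[0][1] = (-4)*(6) + (5)*(4) + (2)*(1) = -2
C[1][0] = (-1)*(-2) + (5)*(3) + (5)*(-1) = 12
C[1][1] = (-1)*(6) + (5)*(4) + (5)*(1) = 19
C[2][0] = (4)*(-2) + (-9)*(3) + (-4)*(-1) = -31
C[2][1] = (4)*(6) + (-9)*(4) + (-4)*(1) = -16
= [[21, -2], [12, 19], [-31, -16]]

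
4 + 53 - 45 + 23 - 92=-57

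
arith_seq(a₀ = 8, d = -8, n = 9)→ [8, 0, -8, -16, -24, -32, -40, -48, -56]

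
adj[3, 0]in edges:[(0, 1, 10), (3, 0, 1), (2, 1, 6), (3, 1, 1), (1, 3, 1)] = 1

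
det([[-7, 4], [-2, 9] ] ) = -55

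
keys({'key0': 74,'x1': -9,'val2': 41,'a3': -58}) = ['key0', 'x1', 'val2', 'a3']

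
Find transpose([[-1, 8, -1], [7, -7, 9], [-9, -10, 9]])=[[-1, 7, -9], [8, -7, -10], [-1, 9, 9]]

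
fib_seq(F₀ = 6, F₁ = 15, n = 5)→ F_2 = F_1 + F_0 = 21
F_3 = F_2 + F_1 = 36
F_4 = F_3 + F_2 = 57
= [6, 15, 21, 36, 57]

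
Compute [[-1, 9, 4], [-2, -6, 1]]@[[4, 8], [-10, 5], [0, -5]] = [[-94, 17], [52, -51]]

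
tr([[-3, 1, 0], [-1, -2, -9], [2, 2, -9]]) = diagonal: (-3) + (-2) + (-9)
= -14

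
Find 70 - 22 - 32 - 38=-22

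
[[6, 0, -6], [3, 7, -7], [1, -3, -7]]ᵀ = [[6, 3, 1], [0, 7, -3], [-6, -7, -7]]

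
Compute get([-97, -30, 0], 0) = -97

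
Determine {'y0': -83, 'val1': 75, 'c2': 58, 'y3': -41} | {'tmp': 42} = {'y0': -83, 'val1': 75, 'c2': 58, 'y3': -41, 'tmp': 42}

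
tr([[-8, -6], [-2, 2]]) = diagonal: (-8) + 2
= -6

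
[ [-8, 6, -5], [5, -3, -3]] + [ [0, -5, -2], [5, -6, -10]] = [[-8, 1, -7], [10, -9, -13]]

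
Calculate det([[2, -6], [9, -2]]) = (2)*(-2) - (-6)*(9)
= 50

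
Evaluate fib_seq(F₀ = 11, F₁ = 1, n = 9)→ F_2 = F_1 + F_0 = 12
F_3 = F_2 + F_1 = 13
F_4 = F_3 + F_2 = 25
...
= [11, 1, 12, 13, 25, 38, 63, 101, 164]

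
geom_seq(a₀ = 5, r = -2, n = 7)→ a_0 = 5*(-2)^0 = 5
a_1 = 5*(-2)^1 = -10
a_2 = 5*(-2)^2 = 20
...
= [5, -10, 20, -40, 80, -160, 320]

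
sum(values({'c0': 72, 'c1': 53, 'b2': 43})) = 72 + 53 + 43
= 168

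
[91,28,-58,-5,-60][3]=-5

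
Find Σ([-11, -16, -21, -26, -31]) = -105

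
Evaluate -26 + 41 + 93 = 108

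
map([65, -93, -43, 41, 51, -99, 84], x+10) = [75, -83, -33, 51, 61, -89, 94]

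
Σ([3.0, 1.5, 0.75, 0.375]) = 5.625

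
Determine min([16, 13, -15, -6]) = -15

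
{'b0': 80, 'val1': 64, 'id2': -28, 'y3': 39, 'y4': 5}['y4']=5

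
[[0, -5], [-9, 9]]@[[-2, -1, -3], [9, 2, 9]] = [[-45, -10, -45], [99, 27, 108]]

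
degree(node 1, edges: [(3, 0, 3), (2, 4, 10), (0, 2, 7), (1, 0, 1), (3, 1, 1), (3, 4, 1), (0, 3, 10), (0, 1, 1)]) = incident: (1,0), (3,1), (0,1)
= 3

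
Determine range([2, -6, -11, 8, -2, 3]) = 19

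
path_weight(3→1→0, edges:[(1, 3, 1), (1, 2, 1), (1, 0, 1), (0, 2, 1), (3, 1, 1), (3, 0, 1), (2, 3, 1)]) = 2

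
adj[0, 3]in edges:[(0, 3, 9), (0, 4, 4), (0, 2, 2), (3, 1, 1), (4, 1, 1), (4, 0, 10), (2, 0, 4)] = 9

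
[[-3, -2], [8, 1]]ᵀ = [[-3, 8], [-2, 1]]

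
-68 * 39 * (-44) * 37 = 4317456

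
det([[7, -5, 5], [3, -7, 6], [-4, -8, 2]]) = (1)*(7)*det([[-7, 6], [-8, 2]]) + (-1)*(-5)*det([[3, 6], [-4, 2]]) + (1)*(5)*det([[3, -7], [-4, -8]])
= 238 + 150 + -260
= 128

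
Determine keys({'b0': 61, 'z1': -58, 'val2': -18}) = ['b0', 'z1', 'val2']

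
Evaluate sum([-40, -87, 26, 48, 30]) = (-40) + (-87) + 26 + 48 + 30
= -23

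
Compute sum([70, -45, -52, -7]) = -34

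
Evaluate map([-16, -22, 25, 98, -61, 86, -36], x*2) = -16*2=-32, -22*2=-44, 25*2=50, 98*2=196, -61*2=-122, 86*2=172, -36*2=-72
= [-32, -44, 50, 196, -122, 172, -72]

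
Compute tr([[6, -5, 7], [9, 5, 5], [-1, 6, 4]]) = 15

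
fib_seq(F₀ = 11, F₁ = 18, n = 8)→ F_2 = F_1 + F_0 = 29
F_3 = F_2 + F_1 = 47
F_4 = F_3 + F_2 = 76
...
= [11, 18, 29, 47, 76, 123, 199, 322]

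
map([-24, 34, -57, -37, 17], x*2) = [-48, 68, -114, -74, 34]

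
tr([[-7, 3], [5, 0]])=-7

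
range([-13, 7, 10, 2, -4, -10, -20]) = 30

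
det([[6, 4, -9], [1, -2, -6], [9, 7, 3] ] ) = (1)*(6)*det([[-2, -6], [7, 3]]) + (-1)*(4)*det([[1, -6], [9, 3]]) + (1)*(-9)*det([[1, -2], [9, 7]])
= 216 + -228 + -225
= -237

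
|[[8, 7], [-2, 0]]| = (8)*(0) - (7)*(-2)
= 14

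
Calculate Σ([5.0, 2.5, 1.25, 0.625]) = 5.0 + 2.5 + 1.25 + 0.625
= 9.375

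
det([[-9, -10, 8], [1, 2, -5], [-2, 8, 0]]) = -364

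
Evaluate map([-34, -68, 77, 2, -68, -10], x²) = [1156, 4624, 5929, 4, 4624, 100]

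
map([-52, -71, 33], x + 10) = [-42, -61, 43]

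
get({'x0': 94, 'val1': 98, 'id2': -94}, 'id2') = -94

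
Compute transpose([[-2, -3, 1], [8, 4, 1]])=[[-2, 8], [-3, 4], [1, 1]]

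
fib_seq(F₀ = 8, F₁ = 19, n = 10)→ F_2 = F_1 + F_0 = 27
F_3 = F_2 + F_1 = 46
F_4 = F_3 + F_2 = 73
...
= [8, 19, 27, 46, 73, 119, 192, 311, 503, 814]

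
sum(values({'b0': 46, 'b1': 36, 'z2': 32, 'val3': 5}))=46 + 36 + 32 + 5
= 119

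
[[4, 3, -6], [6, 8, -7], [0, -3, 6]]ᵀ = [[4, 6, 0], [3, 8, -3], [-6, -7, 6]]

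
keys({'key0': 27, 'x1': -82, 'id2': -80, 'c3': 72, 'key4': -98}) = ['key0', 'x1', 'id2', 'c3', 'key4']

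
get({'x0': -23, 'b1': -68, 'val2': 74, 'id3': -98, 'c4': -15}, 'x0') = -23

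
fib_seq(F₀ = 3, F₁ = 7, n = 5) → [3, 7, 10, 17, 27]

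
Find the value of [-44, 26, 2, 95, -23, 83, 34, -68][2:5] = [2, 95, -23]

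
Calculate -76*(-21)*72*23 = 2642976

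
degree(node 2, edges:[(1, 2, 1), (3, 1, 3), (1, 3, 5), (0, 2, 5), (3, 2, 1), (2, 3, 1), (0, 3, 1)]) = incident: (1,2), (0,2), (3,2), (2,3)
= 4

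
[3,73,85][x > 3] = [73, 85]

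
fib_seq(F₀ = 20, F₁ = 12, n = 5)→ F_2 = F_1 + F_0 = 32
F_3 = F_2 + F_1 = 44
F_4 = F_3 + F_2 = 76
= [20, 12, 32, 44, 76]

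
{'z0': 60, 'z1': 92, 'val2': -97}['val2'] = -97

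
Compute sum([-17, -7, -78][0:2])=slice → [-17, -7]
(-17) + (-7)
= -24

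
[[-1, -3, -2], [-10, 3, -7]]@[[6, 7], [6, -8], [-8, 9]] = [[-8, -1], [14, -157]]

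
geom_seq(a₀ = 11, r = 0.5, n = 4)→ a_0 = 11*0.5^0 = 11.0
a_1 = 11*0.5^1 = 5.5
a_2 = 11*0.5^2 = 2.75
...
= [11.0, 5.5, 2.75, 1.375]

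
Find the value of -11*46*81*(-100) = 4098600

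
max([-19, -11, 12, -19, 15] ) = 15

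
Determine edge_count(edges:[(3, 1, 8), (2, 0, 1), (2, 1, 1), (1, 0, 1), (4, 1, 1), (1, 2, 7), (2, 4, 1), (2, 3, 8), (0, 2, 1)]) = 9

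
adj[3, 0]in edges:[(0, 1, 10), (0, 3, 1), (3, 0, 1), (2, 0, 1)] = 1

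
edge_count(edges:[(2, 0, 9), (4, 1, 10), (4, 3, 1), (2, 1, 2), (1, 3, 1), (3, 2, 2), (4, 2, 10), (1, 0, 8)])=8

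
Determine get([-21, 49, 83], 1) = 49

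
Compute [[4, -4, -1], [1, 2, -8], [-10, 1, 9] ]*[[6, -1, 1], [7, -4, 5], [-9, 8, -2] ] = C[0][0] = (4)*(6) + (-4)*(7) + (-1)*(-9) = 5
C[0][1] = (4)*(-1) + (-4)*(-4) + (-1)*(8) = 4
C[0][2] = (4)*(1) + (-4)*(5) + (-1)*(-2) = -14
C[1][0] = (1)*(6) + (2)*(7) + (-8)*(-9) = 92
C[1][1] = (1)*(-1) + (2)*(-4) + (-8)*(8) = -73
C[1][2] = (1)*(1) + (2)*(5) + (-8)*(-2) = 27
... (3 more cells)
= [[5, 4, -14], [92, -73, 27], [-134, 78, -23]]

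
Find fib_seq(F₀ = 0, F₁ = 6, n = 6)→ F_2 = F_1 + F_0 = 6
F_3 = F_2 + F_1 = 12
F_4 = F_3 + F_2 = 18
...
= [0, 6, 6, 12, 18, 30]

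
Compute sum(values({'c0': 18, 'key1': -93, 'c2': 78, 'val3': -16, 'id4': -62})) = -75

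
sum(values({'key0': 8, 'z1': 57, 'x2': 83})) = 148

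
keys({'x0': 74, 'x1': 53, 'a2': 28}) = ['x0', 'x1', 'a2']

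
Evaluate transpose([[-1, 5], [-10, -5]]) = [[-1, -10], [5, -5]]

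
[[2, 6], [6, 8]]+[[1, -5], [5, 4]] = [[3, 1], [11, 12]]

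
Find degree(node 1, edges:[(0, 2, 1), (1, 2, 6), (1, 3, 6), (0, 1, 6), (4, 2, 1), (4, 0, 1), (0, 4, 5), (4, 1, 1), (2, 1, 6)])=5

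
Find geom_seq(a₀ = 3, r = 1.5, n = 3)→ [3.0, 4.5, 6.75]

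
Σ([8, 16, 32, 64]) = 120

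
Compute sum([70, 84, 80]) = 234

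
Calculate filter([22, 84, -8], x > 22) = [84]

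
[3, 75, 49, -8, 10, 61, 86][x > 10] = keep x where x > 10: 3✗, 75✓, 49✓, -8✗, 10✗, 61✓, 86✓
= [75, 49, 61, 86]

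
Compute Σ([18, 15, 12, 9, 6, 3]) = 63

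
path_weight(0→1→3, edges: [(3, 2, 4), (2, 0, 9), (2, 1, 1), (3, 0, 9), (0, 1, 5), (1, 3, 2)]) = 7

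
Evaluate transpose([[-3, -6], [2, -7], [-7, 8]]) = [[-3, 2, -7], [-6, -7, 8]]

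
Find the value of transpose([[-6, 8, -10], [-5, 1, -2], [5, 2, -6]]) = [[-6, -5, 5], [8, 1, 2], [-10, -2, -6]]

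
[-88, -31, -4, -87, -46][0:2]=[-88, -31]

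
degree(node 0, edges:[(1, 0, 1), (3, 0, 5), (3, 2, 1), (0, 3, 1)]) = incident: (1,0), (3,0), (0,3)
= 3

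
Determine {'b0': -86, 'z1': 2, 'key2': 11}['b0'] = -86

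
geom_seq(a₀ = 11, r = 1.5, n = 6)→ [11.0, 16.5, 24.75, 37.125, 55.6875, 83.53125]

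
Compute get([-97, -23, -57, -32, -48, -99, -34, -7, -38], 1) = -23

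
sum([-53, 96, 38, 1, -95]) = (-53) + 96 + 38 + 1 + (-95)
= -13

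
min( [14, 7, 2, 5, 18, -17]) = -17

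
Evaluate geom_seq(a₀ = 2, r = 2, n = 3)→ [2, 4, 8]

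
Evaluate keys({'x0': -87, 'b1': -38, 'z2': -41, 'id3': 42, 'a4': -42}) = ['x0', 'b1', 'z2', 'id3', 'a4']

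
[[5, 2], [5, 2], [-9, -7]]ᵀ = [[5, 5, -9], [2, 2, -7]]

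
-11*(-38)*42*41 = 719796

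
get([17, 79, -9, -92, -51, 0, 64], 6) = 64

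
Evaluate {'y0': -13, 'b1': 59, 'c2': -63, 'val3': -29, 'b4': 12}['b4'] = 12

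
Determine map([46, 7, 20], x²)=[2116, 49, 400]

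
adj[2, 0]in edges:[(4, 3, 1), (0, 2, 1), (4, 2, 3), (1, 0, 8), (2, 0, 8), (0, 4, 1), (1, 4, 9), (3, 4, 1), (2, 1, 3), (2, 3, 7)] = 8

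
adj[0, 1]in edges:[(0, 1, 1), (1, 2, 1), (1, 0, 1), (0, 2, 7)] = 1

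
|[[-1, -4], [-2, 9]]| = -17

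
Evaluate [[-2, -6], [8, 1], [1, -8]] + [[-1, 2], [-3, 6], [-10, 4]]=[[-3, -4], [5, 7], [-9, -4]]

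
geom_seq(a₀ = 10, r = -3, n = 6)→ [10, -30, 90, -270, 810, -2430]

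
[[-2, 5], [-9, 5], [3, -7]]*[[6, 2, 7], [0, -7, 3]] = [[-12, -39, 1], [-54, -53, -48], [18, 55, 0]]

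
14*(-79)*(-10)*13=143780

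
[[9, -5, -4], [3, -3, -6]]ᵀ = [[9, 3], [-5, -3], [-4, -6]]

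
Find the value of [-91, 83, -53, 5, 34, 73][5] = 73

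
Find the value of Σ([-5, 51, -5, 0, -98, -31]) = (-5) + 51 + (-5) + 0 + (-98) + (-31)
= -88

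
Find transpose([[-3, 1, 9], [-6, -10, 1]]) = [[-3, -6], [1, -10], [9, 1]]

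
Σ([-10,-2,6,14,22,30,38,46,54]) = 198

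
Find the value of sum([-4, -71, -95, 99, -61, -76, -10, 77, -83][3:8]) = 29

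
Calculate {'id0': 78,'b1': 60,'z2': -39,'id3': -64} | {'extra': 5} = {'id0': 78, 'b1': 60, 'z2': -39, 'id3': -64, 'extra': 5}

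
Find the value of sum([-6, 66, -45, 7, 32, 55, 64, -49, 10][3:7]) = slice → [7, 32, 55, 64]
7 + 32 + 55 + 64
= 158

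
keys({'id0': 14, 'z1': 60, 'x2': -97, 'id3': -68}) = ['id0', 'z1', 'x2', 'id3']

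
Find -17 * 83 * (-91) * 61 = 7832461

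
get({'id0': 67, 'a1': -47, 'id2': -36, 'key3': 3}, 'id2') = -36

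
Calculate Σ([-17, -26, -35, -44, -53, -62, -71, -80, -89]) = (-17) + (-26) + (-35) + (-44) + (-53) + (-62) + (-71) + (-80) + (-89)
= -477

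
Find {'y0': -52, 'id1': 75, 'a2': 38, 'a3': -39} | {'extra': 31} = {'y0': -52, 'id1': 75, 'a2': 38, 'a3': -39, 'extra': 31}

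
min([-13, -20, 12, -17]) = -20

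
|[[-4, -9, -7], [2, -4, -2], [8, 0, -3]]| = -182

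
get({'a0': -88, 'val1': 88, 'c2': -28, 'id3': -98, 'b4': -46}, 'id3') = -98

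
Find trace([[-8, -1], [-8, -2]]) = diagonal: (-8) + (-2)
= -10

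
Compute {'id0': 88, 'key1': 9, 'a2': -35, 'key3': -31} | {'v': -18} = {'id0': 88, 'key1': 9, 'a2': -35, 'key3': -31, 'v': -18}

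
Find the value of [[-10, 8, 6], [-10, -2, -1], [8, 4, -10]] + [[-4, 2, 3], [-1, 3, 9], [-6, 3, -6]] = [[-14, 10, 9], [-11, 1, 8], [2, 7, -16]]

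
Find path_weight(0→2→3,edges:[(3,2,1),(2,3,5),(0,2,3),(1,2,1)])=8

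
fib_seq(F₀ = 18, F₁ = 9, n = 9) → [18, 9, 27, 36, 63, 99, 162, 261, 423]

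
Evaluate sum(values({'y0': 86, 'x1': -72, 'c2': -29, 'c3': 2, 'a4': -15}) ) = -28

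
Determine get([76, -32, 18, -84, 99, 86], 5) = 86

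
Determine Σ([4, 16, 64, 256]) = 4 + 16 + 64 + 256
= 340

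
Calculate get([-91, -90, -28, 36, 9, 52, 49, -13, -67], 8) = -67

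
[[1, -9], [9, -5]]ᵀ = [[1, 9], [-9, -5]]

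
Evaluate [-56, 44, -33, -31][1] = 44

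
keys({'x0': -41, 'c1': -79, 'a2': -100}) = ['x0', 'c1', 'a2']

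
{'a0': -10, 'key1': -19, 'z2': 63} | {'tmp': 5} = {'a0': -10, 'key1': -19, 'z2': 63, 'tmp': 5}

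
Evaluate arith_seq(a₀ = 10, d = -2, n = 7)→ a_0 = 10 + 0*-2 = 10
a_1 = 10 + 1*-2 = 8
a_2 = 10 + 2*-2 = 6
...
= [10, 8, 6, 4, 2, 0, -2]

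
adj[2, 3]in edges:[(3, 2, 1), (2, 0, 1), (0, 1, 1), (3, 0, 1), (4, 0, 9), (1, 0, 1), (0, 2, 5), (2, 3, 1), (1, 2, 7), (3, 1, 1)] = 1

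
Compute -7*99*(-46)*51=1625778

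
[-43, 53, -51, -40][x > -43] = [53, -40]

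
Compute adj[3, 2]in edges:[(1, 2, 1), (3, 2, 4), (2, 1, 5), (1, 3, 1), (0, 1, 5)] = 4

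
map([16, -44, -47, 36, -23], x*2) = [32, -88, -94, 72, -46]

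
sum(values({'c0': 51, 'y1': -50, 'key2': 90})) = 91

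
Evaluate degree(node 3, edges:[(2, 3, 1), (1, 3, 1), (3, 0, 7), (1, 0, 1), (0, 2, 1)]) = 3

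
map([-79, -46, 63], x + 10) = [-69, -36, 73]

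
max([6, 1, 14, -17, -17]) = 14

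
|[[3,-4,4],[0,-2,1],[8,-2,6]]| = (1)*(3)*det([[-2, 1], [-2, 6]]) + (-1)*(-4)*det([[0, 1], [8, 6]]) + (1)*(4)*det([[0, -2], [8, -2]])
= -30 + -32 + 64
= 2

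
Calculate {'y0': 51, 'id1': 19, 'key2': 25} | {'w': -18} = {'y0': 51, 'id1': 19, 'key2': 25, 'w': -18}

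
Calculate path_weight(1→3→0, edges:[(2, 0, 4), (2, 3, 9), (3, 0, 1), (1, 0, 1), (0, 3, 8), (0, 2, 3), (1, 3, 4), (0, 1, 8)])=w(1→3)=4 + w(3→0)=1
= 5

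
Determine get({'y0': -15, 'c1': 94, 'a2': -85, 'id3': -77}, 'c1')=94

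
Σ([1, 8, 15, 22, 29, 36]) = 111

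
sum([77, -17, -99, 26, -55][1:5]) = slice → [-17, -99, 26, -55]
(-17) + (-99) + 26 + (-55)
= -145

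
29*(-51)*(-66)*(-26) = -2537964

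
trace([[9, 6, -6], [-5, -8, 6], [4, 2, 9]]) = diagonal: 9 + (-8) + 9
= 10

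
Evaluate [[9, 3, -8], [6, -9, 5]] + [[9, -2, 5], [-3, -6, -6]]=[[18, 1, -3], [3, -15, -1]]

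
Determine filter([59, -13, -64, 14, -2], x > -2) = [59, 14]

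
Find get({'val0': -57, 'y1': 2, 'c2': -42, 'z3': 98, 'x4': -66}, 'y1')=2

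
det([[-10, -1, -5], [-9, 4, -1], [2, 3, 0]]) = (1)*(-10)*det([[4, -1], [3, 0]]) + (-1)*(-1)*det([[-9, -1], [2, 0]]) + (1)*(-5)*det([[-9, 4], [2, 3]])
= -30 + 2 + 175
= 147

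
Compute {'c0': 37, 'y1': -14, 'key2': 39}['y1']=-14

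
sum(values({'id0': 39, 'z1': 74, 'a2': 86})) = 199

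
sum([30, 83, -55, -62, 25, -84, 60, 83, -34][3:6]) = -121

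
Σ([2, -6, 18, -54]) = -40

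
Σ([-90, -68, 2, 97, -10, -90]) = -159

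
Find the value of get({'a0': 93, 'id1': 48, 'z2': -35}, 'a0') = 93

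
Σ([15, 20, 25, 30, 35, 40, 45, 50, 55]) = 315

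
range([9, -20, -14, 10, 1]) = 30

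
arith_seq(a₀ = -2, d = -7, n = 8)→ a_0 = -2 + 0*-7 = -2
a_1 = -2 + 1*-7 = -9
a_2 = -2 + 2*-7 = -16
...
= [-2, -9, -16, -23, -30, -37, -44, -51]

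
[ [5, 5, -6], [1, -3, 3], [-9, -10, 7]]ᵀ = [[5, 1, -9], [5, -3, -10], [-6, 3, 7]]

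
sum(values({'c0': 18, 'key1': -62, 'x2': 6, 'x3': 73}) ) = 35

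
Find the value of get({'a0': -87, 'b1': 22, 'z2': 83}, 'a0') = -87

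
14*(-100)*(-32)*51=2284800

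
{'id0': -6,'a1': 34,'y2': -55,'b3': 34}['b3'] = 34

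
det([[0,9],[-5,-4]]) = 45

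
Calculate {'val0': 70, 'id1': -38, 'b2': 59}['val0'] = 70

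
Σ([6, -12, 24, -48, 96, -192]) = 6 + -12 + 24 + -48 + 96 + -192
= -126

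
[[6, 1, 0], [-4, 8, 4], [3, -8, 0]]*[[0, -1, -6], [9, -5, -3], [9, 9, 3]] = [[9, -11, -39], [108, 0, 12], [-72, 37, 6]]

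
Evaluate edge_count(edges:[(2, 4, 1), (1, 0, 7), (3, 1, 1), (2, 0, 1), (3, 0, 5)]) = 5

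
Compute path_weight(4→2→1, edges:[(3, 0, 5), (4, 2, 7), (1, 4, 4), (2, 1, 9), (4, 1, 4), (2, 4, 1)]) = 16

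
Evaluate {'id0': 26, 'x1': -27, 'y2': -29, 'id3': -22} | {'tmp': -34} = {'id0': 26, 'x1': -27, 'y2': -29, 'id3': -22, 'tmp': -34}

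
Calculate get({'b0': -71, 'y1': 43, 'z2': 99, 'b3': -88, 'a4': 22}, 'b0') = -71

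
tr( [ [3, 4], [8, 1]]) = 4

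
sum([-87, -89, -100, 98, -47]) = -225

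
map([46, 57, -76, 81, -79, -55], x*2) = 46*2=92, 57*2=114, -76*2=-152, 81*2=162, -79*2=-158, -55*2=-110
= [92, 114, -152, 162, -158, -110]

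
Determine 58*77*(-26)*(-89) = 10334324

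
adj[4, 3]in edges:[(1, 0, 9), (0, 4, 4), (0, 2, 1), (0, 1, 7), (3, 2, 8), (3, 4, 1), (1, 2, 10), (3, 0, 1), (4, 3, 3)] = 3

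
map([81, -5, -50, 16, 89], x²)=(81)²=6561, (-5)²=25, (-50)²=2500, (16)²=256, (89)²=7921
= [6561, 25, 2500, 256, 7921]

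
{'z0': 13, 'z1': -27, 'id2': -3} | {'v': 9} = {'z0': 13, 'z1': -27, 'id2': -3, 'v': 9}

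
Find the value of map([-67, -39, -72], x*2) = [-134, -78, -144]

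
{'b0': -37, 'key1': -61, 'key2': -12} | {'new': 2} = {'b0': -37, 'key1': -61, 'key2': -12, 'new': 2}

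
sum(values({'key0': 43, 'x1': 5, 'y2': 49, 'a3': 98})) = 43 + 5 + 49 + 98
= 195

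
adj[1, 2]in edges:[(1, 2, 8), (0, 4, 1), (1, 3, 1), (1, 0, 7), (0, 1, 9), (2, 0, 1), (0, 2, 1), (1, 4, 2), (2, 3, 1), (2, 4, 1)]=8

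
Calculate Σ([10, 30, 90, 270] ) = 10 + 30 + 90 + 270
= 400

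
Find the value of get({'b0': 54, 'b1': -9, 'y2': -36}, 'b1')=-9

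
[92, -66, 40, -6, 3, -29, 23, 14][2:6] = [40, -6, 3, -29]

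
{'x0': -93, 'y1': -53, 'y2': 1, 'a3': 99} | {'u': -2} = {'x0': -93, 'y1': -53, 'y2': 1, 'a3': 99, 'u': -2}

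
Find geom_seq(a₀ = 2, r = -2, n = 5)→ a_0 = 2*(-2)^0 = 2
a_1 = 2*(-2)^1 = -4
a_2 = 2*(-2)^2 = 8
...
= [2, -4, 8, -16, 32]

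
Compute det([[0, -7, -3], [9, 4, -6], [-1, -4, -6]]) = -324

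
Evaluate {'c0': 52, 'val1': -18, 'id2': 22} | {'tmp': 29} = {'c0': 52, 'val1': -18, 'id2': 22, 'tmp': 29}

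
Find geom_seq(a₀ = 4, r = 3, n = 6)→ a_0 = 4*3^0 = 4
a_1 = 4*3^1 = 12
a_2 = 4*3^2 = 36
...
= [4, 12, 36, 108, 324, 972]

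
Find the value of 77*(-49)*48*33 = -5976432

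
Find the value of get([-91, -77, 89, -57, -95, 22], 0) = -91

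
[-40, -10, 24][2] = 24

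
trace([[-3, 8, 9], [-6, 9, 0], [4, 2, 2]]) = diagonal: (-3) + 9 + 2
= 8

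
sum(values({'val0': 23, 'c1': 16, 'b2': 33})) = 72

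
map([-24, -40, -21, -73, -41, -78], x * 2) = -24*2=-48, -40*2=-80, -21*2=-42, -73*2=-146, -41*2=-82, -78*2=-156
= [-48, -80, -42, -146, -82, -156]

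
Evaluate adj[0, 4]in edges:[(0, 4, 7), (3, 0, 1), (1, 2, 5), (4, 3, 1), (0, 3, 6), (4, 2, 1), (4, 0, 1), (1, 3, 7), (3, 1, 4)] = 7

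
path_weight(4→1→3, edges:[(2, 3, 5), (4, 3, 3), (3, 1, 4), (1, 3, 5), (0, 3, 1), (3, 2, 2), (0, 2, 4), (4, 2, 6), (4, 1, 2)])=7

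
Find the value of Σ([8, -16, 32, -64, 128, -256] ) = -168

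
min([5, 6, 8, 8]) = 5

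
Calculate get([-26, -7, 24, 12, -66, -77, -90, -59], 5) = -77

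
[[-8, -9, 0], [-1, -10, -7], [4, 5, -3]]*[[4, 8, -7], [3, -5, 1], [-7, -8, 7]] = [[-59, -19, 47], [15, 98, -52], [52, 31, -44]]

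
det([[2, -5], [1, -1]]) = 3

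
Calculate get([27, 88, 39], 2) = 39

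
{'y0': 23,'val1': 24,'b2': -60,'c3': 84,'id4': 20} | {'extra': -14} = {'y0': 23, 'val1': 24, 'b2': -60, 'c3': 84, 'id4': 20, 'extra': -14}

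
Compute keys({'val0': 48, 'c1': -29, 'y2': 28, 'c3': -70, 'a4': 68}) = ['val0', 'c1', 'y2', 'c3', 'a4']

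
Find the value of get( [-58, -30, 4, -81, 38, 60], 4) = 38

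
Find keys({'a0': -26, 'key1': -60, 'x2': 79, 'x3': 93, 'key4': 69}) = ['a0', 'key1', 'x2', 'x3', 'key4']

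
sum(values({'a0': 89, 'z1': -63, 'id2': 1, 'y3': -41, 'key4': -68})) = 89 + (-63) + 1 + (-41) + (-68)
= -82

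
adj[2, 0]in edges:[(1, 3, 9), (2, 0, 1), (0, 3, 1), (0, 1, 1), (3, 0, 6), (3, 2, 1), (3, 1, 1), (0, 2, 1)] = 1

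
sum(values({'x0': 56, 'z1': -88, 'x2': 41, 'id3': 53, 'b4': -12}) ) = 56 + (-88) + 41 + 53 + (-12)
= 50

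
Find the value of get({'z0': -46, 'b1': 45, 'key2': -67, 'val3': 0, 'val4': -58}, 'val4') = -58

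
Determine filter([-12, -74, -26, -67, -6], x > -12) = keep x where x > -12: -12✗, -74✗, -26✗, -67✗, -6✓
= [-6]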